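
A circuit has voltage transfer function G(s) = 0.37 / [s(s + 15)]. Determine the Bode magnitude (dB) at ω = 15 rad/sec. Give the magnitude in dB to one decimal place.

|j15 + 15| = √(15² + 15²) = 21.21
|j15| = 15
|G(j15)| = 0.37 / (21.21 × 15) = 0.0011628
20 log₁₀(0.0011628) = -58.69 dB

-58.7 dB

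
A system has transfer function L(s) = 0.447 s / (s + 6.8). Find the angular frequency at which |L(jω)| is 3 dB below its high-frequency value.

For a single-pole high-pass, the −3 dB point is at the pole: ω = 6.8 rad/s.

6.8 rad/s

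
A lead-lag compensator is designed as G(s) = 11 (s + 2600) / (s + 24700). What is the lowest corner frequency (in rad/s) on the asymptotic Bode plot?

2600 rad/s

Break frequencies occur at each pole and zero magnitude: 2600 rad/s, 24700 rad/s.
The lowest is 2600 rad/s.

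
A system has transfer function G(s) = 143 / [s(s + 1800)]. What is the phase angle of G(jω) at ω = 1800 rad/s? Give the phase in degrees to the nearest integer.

-135 deg

∠(j1800 + 1800) = arctan(1800/1800) = 45.00°
∠(j1800) = 90.00°
∠G(j1800) = − (45.00° + 90.00°) = -135.00°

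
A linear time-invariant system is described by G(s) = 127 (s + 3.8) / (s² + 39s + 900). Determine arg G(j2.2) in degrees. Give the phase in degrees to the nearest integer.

∠(j2.2 + 3.8) = arctan(2.2/3.8) = 30.07°
∠[(j2.2)² + 39(j2.2) + 900] = ∠[895.16 + j85.8] = 5.48°
∠G(j2.2) = 30.07° − 5.48° = 24.59°

25 deg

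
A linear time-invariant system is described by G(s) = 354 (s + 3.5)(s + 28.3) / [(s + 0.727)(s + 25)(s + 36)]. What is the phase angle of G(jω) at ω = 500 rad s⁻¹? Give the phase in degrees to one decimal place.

∠(j500 + 3.5) = arctan(500/3.5) = 89.60°
∠(j500 + 28.3) = arctan(500/28.3) = 86.76°
∠(j500 + 0.727) = arctan(500/0.727) = 89.92°
∠(j500 + 25) = arctan(500/25) = 87.14°
∠(j500 + 36) = arctan(500/36) = 85.88°
∠G(j500) = 89.60° + 86.76° − (89.92° + 87.14° + 85.88°) = -86.58°

-86.6°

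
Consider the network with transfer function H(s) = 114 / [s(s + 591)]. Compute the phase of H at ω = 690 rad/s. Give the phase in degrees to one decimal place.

-139.4°

∠(j690 + 591) = arctan(690/591) = 49.42°
∠(j690) = 90.00°
∠H(j690) = − (49.42° + 90.00°) = -139.42°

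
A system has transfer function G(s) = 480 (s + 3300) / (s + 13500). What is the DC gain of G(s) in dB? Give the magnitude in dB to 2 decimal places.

41.39 dB

G(0) = 480 × 3300 / 13500 = 117.33
20 log₁₀(117.33) = 41.388 dB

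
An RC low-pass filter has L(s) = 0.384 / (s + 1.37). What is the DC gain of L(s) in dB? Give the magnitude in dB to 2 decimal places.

-11.05 dB

L(0) = 0.384 / 1.37 = 0.28029
20 log₁₀(0.28029) = -11.048 dB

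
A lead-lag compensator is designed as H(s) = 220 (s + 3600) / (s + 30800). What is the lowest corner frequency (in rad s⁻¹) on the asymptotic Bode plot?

3600 rad s⁻¹

Break frequencies occur at each pole and zero magnitude: 3600 rad s⁻¹, 30800 rad s⁻¹.
The lowest is 3600 rad s⁻¹.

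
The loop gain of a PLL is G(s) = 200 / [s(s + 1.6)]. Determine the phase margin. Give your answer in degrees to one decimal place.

Gain crossover: |G(jω)| = 1 at ω ≈ 14.1 rad/s.
∠G(j14.1) = −90° − arctan(14.1/1.6) ≈ -173.52°
PM = 180° + (-173.52°) = 6.48°

6.5°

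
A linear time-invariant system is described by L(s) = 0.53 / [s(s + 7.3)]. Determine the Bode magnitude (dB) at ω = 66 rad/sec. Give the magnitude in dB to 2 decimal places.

-78.35 dB

|j66 + 7.3| = √(66² + 7.3²) = 66.4
|j66| = 66
|L(j66)| = 0.53 / (66.4 × 66) = 0.00012093
20 log₁₀(0.00012093) = -78.349 dB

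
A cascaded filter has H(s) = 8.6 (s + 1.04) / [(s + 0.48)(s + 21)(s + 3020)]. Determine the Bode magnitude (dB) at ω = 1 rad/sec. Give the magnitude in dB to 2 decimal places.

-75.08 dB

|j1 + 1.04| = √(1² + 1.04²) = 1.443
|j1 + 0.48| = √(1² + 0.48²) = 1.109
|j1 + 21| = √(1² + 21²) = 21.02
|j1 + 3020| = √(1² + 3020²) = 3020
|H(j1)| = 8.6 × 1.443 / (1.109 × 21.02 × 3020) = 0.00017618
20 log₁₀(0.00017618) = -75.081 dB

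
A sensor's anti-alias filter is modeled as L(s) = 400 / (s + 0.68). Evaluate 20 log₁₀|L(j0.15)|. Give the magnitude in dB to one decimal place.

|j0.15 + 0.68| = √(0.15² + 0.68²) = 0.6963
|L(j0.15)| = 400 / 0.6963 = 574.43
20 log₁₀(574.43) = 55.18 dB

55.2 dB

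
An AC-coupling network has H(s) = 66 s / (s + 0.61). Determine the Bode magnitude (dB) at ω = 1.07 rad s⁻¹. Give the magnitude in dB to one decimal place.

35.2 dB

|j1.07| = 1.07
|j1.07 + 0.61| = √(1.07² + 0.61²) = 1.232
|H(j1.07)| = 66 × 1.07 / 1.232 = 57.337
20 log₁₀(57.337) = 35.17 dB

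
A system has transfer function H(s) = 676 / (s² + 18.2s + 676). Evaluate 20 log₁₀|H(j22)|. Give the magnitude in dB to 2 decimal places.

|(j22)² + 18.2(j22) + 676| = |192 + j400.4| = 444.1
|H(j22)| = 676 / 444.1 = 1.5223
20 log₁₀(1.5223) = 3.650 dB

3.65 dB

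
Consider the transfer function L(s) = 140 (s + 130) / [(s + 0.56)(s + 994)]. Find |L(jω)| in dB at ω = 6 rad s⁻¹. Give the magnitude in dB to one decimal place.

|j6 + 130| = √(6² + 130²) = 130.1
|j6 + 0.56| = √(6² + 0.56²) = 6.026
|j6 + 994| = √(6² + 994²) = 994
|L(j6)| = 140 × 130.1 / (6.026 × 994) = 3.0416
20 log₁₀(3.0416) = 9.66 dB

9.7 dB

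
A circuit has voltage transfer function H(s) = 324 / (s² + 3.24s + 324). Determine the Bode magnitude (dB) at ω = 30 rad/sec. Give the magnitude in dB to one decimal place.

|(j30)² + 3.24(j30) + 324| = |-576 + j97.2| = 584.1
|H(j30)| = 324 / 584.1 = 0.55466
20 log₁₀(0.55466) = -5.12 dB

-5.1 dB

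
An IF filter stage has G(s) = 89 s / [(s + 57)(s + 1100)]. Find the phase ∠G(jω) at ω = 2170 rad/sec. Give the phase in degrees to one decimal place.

-61.6°

∠(j2170) = 90.00°
∠(j2170 + 57) = arctan(2170/57) = 88.50°
∠(j2170 + 1100) = arctan(2170/1100) = 63.12°
∠G(j2170) = 90.00° − (88.50° + 63.12°) = -61.61°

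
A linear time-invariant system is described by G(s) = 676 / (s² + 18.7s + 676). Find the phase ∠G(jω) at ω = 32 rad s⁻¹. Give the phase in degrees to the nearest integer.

∠[(j32)² + 18.7(j32) + 676] = ∠[-348 + j598.4] = 120.18°
∠G(j32) = −120.18° = -120.18°

-120°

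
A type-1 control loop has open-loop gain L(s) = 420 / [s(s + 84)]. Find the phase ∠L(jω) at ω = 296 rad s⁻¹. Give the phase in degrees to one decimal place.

-164.2°

∠(j296 + 84) = arctan(296/84) = 74.16°
∠(j296) = 90.00°
∠L(j296) = − (74.16° + 90.00°) = -164.16°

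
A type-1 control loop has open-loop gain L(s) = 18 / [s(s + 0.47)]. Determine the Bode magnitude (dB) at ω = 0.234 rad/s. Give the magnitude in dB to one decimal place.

|j0.234 + 0.47| = √(0.234² + 0.47²) = 0.525
|j0.234| = 0.234
|L(j0.234)| = 18 / (0.525 × 0.234) = 146.51
20 log₁₀(146.51) = 43.32 dB

43.3 dB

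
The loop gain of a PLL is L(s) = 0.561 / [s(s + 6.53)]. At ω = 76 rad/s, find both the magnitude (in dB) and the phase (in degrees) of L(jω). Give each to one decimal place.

|L| = -80.3 dB, ∠L = -175.1°

|j76 + 6.53| = √(76² + 6.53²) = 76.28
|j76| = 76
|L(j76)| = 0.561 / (76.28 × 76) = 9.6769e-05
20 log₁₀(9.6769e-05) = -80.29 dB
∠(j76 + 6.53) = arctan(76/6.53) = 85.09°
∠(j76) = 90.00°
∠L(j76) = − (85.09° + 90.00°) = -175.09°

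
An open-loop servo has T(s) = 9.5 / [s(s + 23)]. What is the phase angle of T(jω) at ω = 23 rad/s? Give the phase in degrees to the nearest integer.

-135°

∠(j23 + 23) = arctan(23/23) = 45.00°
∠(j23) = 90.00°
∠T(j23) = − (45.00° + 90.00°) = -135.00°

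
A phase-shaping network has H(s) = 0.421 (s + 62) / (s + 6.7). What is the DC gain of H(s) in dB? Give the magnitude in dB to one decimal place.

H(0) = 0.421 × 62 / 6.7 = 3.8958
20 log₁₀(3.8958) = 11.81 dB

11.8 dB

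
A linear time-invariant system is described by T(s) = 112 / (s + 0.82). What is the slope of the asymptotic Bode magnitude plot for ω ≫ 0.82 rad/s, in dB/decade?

With 0 zeros and 1 pole, the high-frequency asymptotic slope is 20 × (0 − 1) = -20 dB/decade.

-20 dB/decade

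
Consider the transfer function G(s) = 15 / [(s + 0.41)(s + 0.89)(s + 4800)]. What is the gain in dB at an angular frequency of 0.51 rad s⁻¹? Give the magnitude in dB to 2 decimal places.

|j0.51 + 0.41| = √(0.51² + 0.41²) = 0.6544
|j0.51 + 0.89| = √(0.51² + 0.89²) = 1.026
|j0.51 + 4800| = √(0.51² + 4800²) = 4800
|G(j0.51)| = 15 / (0.6544 × 1.026 × 4800) = 0.0046556
20 log₁₀(0.0046556) = -46.640 dB

-46.64 dB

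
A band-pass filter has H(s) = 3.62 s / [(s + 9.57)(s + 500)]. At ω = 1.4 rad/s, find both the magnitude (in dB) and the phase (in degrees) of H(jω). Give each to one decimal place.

|j1.4| = 1.4
|j1.4 + 9.57| = √(1.4² + 9.57²) = 9.672
|j1.4 + 500| = √(1.4² + 500²) = 500
|H(j1.4)| = 3.62 × 1.4 / (9.672 × 500) = 0.001048
20 log₁₀(0.001048) = -59.59 dB
∠(j1.4) = 90.00°
∠(j1.4 + 9.57) = arctan(1.4/9.57) = 8.32°
∠(j1.4 + 500) = arctan(1.4/500) = 0.16°
∠H(j1.4) = 90.00° − (8.32° + 0.16°) = 81.52°

|H| = -59.6 dB, ∠H = 81.5°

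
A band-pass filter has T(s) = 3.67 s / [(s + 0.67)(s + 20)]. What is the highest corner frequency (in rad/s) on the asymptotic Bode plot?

20 rad/s

Break frequencies occur at each pole and zero magnitude: 0.67 rad/s, 20 rad/s.
The highest is 20 rad/s.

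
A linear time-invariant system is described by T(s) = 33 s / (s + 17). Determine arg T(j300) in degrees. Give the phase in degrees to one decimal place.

∠(j300) = 90.00°
∠(j300 + 17) = arctan(300/17) = 86.76°
∠T(j300) = 90.00° − 86.76° = 3.24°

3.2°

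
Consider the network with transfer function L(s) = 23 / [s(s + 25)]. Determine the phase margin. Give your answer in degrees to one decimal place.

87.9°

Gain crossover: |L(jω)| = 1 at ω ≈ 0.919 rad/sec.
∠L(j0.919) = −90° − arctan(0.919/25) ≈ -92.11°
PM = 180° + (-92.11°) = 87.89°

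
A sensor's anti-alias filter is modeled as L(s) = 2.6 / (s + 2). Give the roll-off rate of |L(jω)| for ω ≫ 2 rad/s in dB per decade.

With 0 zeros and 1 pole, the high-frequency asymptotic slope is 20 × (0 − 1) = -20 dB/decade.

-20 dB/decade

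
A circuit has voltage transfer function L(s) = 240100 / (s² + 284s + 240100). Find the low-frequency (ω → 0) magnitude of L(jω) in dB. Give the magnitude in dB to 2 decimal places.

L(0) = 240100 / 240100 = 1
20 log₁₀(1) = 0.000 dB

0.00 dB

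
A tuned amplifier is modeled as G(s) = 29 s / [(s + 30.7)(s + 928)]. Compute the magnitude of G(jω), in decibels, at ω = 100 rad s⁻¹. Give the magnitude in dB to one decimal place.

|j100| = 100
|j100 + 30.7| = √(100² + 30.7²) = 104.6
|j100 + 928| = √(100² + 928²) = 933.4
|G(j100)| = 29 × 100 / (104.6 × 933.4) = 0.029702
20 log₁₀(0.029702) = -30.54 dB

-30.5 dB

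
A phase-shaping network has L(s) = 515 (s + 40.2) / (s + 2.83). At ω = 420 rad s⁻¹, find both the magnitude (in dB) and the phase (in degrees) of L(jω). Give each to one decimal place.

|j420 + 40.2| = √(420² + 40.2²) = 421.9
|j420 + 2.83| = √(420² + 2.83²) = 420
|L(j420)| = 515 × 421.9 / 420 = 517.34
20 log₁₀(517.34) = 54.28 dB
∠(j420 + 40.2) = arctan(420/40.2) = 84.53°
∠(j420 + 2.83) = arctan(420/2.83) = 89.61°
∠L(j420) = 84.53° − 89.61° = -5.08°

|L| = 54.3 dB, ∠L = -5.1°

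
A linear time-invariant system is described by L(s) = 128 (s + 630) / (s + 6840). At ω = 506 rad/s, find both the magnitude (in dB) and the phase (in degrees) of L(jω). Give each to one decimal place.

|j506 + 630| = √(506² + 630²) = 808
|j506 + 6840| = √(506² + 6840²) = 6859
|L(j506)| = 128 × 808 / 6859 = 15.08
20 log₁₀(15.08) = 23.57 dB
∠(j506 + 630) = arctan(506/630) = 38.77°
∠(j506 + 6840) = arctan(506/6840) = 4.23°
∠L(j506) = 38.77° − 4.23° = 34.54°

|L| = 23.6 dB, ∠L = 34.5°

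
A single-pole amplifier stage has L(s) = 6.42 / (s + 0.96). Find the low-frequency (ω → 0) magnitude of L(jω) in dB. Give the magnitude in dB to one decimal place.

L(0) = 6.42 / 0.96 = 6.6875
20 log₁₀(6.6875) = 16.51 dB

16.5 dB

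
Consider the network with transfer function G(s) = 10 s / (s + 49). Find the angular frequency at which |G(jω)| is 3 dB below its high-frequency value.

49 rad s⁻¹

For a single-pole high-pass, the −3 dB point is at the pole: ω = 49 rad s⁻¹.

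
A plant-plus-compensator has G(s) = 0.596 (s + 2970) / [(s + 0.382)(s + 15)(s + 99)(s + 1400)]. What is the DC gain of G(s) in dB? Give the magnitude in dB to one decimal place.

G(0) = 0.596 × 2970 / (0.382 × 15 × 99 × 1400) = 0.0022289
20 log₁₀(0.0022289) = -53.04 dB

-53.0 dB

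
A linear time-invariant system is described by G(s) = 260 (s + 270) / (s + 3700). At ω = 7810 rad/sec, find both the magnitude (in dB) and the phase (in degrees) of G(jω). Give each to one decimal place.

|j7810 + 270| = √(7810² + 270²) = 7815
|j7810 + 3700| = √(7810² + 3700²) = 8642
|G(j7810)| = 260 × 7815 / 8642 = 235.11
20 log₁₀(235.11) = 47.43 dB
∠(j7810 + 270) = arctan(7810/270) = 88.02°
∠(j7810 + 3700) = arctan(7810/3700) = 64.65°
∠G(j7810) = 88.02° − 64.65° = 23.37°

|G| = 47.4 dB, ∠G = 23.4 deg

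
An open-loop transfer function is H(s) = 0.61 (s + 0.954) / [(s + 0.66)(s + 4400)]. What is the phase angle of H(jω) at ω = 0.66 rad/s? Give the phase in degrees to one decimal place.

∠(j0.66 + 0.954) = arctan(0.66/0.954) = 34.68°
∠(j0.66 + 0.66) = arctan(0.66/0.66) = 45.00°
∠(j0.66 + 4400) = arctan(0.66/4400) = 0.01°
∠H(j0.66) = 34.68° − (45.00° + 0.01°) = -10.33°

-10.3°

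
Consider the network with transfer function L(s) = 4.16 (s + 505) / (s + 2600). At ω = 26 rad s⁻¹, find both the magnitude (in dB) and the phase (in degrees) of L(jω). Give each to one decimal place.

|j26 + 505| = √(26² + 505²) = 505.7
|j26 + 2600| = √(26² + 2600²) = 2600
|L(j26)| = 4.16 × 505.7 / 2600 = 0.80903
20 log₁₀(0.80903) = -1.84 dB
∠(j26 + 505) = arctan(26/505) = 2.95°
∠(j26 + 2600) = arctan(26/2600) = 0.57°
∠L(j26) = 2.95° − 0.57° = 2.37°

|L| = -1.8 dB, ∠L = 2.4°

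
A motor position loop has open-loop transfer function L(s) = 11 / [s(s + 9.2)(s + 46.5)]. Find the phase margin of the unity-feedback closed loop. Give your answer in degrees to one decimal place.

Gain crossover: |L(jω)| = 1 at ω ≈ 0.0257 rad/sec.
∠L(j0.0257) = −90° − arctan(0.0257/9.2) − arctan(0.0257/46.5) ≈ -90.19°
PM = 180° + (-90.19°) = 89.81°

89.8°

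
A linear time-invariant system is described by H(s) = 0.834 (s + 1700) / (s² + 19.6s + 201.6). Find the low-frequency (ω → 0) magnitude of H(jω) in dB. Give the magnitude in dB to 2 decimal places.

16.94 dB

H(0) = 0.834 × 1700 / 201.6 = 7.0327
20 log₁₀(7.0327) = 16.942 dB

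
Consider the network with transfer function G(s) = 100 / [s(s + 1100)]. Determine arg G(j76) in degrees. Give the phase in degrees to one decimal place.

∠(j76 + 1100) = arctan(76/1100) = 3.95°
∠(j76) = 90.00°
∠G(j76) = − (3.95° + 90.00°) = -93.95°

-94.0°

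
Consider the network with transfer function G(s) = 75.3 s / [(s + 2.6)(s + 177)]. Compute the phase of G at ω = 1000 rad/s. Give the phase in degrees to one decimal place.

-79.8°

∠(j1000) = 90.00°
∠(j1000 + 2.6) = arctan(1000/2.6) = 89.85°
∠(j1000 + 177) = arctan(1000/177) = 79.96°
∠G(j1000) = 90.00° − (89.85° + 79.96°) = -79.81°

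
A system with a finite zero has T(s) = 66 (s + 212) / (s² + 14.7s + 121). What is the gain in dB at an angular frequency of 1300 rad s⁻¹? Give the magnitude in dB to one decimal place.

|j1300 + 212| = √(1300² + 212²) = 1317
|(j1300)² + 14.7(j1300) + 121| = |-1.6899e+06 + j19110| = 1.69e+06
|T(j1300)| = 66 × 1317 / 1.69e+06 = 0.05144
20 log₁₀(0.05144) = -25.77 dB

-25.8 dB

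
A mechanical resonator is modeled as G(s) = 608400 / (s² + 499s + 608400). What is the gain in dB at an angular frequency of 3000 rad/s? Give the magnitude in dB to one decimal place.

-22.9 dB

|(j3000)² + 499(j3000) + 608400| = |-8.3916e+06 + j1.497e+06| = 8.524e+06
|G(j3000)| = 608400 / 8.524e+06 = 0.071374
20 log₁₀(0.071374) = -22.93 dB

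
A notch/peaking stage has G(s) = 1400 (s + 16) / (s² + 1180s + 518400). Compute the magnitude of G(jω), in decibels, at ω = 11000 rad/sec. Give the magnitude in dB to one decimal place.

|j11000 + 16| = √(11000² + 16²) = 1.1e+04
|(j11000)² + 1180(j11000) + 518400| = |-1.2048e+08 + j1.298e+07| = 1.212e+08
|G(j11000)| = 1400 × 1.1e+04 / 1.212e+08 = 0.12709
20 log₁₀(0.12709) = -17.92 dB

-17.9 dB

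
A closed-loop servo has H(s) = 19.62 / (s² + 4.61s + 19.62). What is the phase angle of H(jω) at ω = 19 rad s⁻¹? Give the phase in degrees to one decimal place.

∠[(j19)² + 4.61(j19) + 19.62] = ∠[-341.38 + j87.59] = 165.61°
∠H(j19) = −165.61° = -165.61°

-165.6°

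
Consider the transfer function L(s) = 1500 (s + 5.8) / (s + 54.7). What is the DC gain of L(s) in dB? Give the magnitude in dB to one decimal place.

44.0 dB

L(0) = 1500 × 5.8 / 54.7 = 159.05
20 log₁₀(159.05) = 44.03 dB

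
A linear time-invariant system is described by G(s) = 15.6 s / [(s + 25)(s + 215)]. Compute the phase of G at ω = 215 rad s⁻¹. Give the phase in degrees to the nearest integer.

∠(j215) = 90.00°
∠(j215 + 25) = arctan(215/25) = 83.37°
∠(j215 + 215) = arctan(215/215) = 45.00°
∠G(j215) = 90.00° − (83.37° + 45.00°) = -38.37°

-38°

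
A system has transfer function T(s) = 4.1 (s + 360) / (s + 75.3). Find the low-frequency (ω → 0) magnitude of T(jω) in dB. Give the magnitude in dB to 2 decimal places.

25.85 dB

T(0) = 4.1 × 360 / 75.3 = 19.602
20 log₁₀(19.602) = 25.846 dB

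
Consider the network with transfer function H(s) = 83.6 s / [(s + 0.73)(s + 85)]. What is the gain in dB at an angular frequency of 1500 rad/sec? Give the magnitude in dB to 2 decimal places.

|j1500| = 1500
|j1500 + 0.73| = √(1500² + 0.73²) = 1500
|j1500 + 85| = √(1500² + 85²) = 1502
|H(j1500)| = 83.6 × 1500 / (1500 × 1502) = 0.055644
20 log₁₀(0.055644) = -25.092 dB

-25.09 dB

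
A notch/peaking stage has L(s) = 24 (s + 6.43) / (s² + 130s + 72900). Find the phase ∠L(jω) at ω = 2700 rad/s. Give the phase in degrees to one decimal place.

-87.4°

∠(j2700 + 6.43) = arctan(2700/6.43) = 89.86°
∠[(j2700)² + 130(j2700) + 72900] = ∠[-7.2171e+06 + j3.51e+05] = 177.22°
∠L(j2700) = 89.86° − 177.22° = -87.35°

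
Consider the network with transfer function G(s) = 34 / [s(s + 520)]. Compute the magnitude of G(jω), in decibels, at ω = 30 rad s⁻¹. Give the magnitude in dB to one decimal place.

|j30 + 520| = √(30² + 520²) = 520.9
|j30| = 30
|G(j30)| = 34 / (520.9 × 30) = 0.0021759
20 log₁₀(0.0021759) = -53.25 dB

-53.2 dB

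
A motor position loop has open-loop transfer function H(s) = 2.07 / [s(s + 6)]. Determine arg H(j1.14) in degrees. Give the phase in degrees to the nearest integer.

-101°

∠(j1.14 + 6) = arctan(1.14/6) = 10.76°
∠(j1.14) = 90.00°
∠H(j1.14) = − (10.76° + 90.00°) = -100.76°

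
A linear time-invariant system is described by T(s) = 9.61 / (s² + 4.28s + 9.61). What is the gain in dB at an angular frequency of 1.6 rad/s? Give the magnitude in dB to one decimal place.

|(j1.6)² + 4.28(j1.6) + 9.61| = |7.05 + j6.848| = 9.828
|T(j1.6)| = 9.61 / 9.828 = 0.97778
20 log₁₀(0.97778) = -0.20 dB

-0.2 dB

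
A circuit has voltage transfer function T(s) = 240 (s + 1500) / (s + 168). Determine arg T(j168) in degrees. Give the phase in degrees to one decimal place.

-38.6 deg

∠(j168 + 1500) = arctan(168/1500) = 6.39°
∠(j168 + 168) = arctan(168/168) = 45.00°
∠T(j168) = 6.39° − 45.00° = -38.61°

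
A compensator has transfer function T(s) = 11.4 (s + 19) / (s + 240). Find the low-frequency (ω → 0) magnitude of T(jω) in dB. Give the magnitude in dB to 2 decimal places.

T(0) = 11.4 × 19 / 240 = 0.9025
20 log₁₀(0.9025) = -0.891 dB

-0.89 dB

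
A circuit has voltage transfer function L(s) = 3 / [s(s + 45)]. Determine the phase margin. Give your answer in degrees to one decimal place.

Gain crossover: |L(jω)| = 1 at ω ≈ 0.0667 rad s⁻¹.
∠L(j0.0667) = −90° − arctan(0.0667/45) ≈ -90.08°
PM = 180° + (-90.08°) = 89.92°

89.9°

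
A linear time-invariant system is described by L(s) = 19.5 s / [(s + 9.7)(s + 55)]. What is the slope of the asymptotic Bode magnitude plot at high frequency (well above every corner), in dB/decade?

-20 dB/decade

With 1 zero and 2 poles, the high-frequency asymptotic slope is 20 × (1 − 2) = -20 dB/decade.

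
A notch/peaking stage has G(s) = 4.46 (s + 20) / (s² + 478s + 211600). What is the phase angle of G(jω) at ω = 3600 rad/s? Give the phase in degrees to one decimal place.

∠(j3600 + 20) = arctan(3600/20) = 89.68°
∠[(j3600)² + 478(j3600) + 211600] = ∠[-1.2748e+07 + j1.7208e+06] = 172.31°
∠G(j3600) = 89.68° − 172.31° = -82.63°

-82.6 deg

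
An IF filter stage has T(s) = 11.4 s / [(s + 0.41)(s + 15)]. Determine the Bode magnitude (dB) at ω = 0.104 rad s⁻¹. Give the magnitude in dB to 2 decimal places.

|j0.104| = 0.104
|j0.104 + 0.41| = √(0.104² + 0.41²) = 0.423
|j0.104 + 15| = √(0.104² + 15²) = 15
|T(j0.104)| = 11.4 × 0.104 / (0.423 × 15) = 0.18686
20 log₁₀(0.18686) = -14.570 dB

-14.57 dB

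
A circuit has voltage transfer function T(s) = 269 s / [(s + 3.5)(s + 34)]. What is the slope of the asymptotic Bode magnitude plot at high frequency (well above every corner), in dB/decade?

-20 dB/decade

With 1 zero and 2 poles, the high-frequency asymptotic slope is 20 × (1 − 2) = -20 dB/decade.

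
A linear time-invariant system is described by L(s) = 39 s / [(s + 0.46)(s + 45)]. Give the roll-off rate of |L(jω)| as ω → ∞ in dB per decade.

With 1 zero and 2 poles, the high-frequency asymptotic slope is 20 × (1 − 2) = -20 dB/decade.

-20 dB/decade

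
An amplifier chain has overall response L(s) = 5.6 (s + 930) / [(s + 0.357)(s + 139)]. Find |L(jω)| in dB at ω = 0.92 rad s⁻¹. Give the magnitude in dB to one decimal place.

31.6 dB

|j0.92 + 930| = √(0.92² + 930²) = 930
|j0.92 + 0.357| = √(0.92² + 0.357²) = 0.9868
|j0.92 + 139| = √(0.92² + 139²) = 139
|L(j0.92)| = 5.6 × 930 / (0.9868 × 139) = 37.967
20 log₁₀(37.967) = 31.59 dB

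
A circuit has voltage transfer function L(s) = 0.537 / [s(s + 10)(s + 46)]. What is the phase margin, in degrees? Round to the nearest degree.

90°

Gain crossover: |L(jω)| = 1 at ω ≈ 0.00117 rad/s.
∠L(j0.00117) = −90° − arctan(0.00117/10) − arctan(0.00117/46) ≈ -90.01°
PM = 180° + (-90.01°) = 89.99°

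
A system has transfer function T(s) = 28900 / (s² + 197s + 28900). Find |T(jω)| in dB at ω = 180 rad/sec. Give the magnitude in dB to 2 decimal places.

-1.82 dB

|(j180)² + 197(j180) + 28900| = |-3500 + j35460| = 3.563e+04
|T(j180)| = 28900 / 3.563e+04 = 0.81106
20 log₁₀(0.81106) = -1.819 dB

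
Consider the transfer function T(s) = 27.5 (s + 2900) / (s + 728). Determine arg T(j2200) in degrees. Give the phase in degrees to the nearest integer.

∠(j2200 + 2900) = arctan(2200/2900) = 37.18°
∠(j2200 + 728) = arctan(2200/728) = 71.69°
∠T(j2200) = 37.18° − 71.69° = -34.51°

-35°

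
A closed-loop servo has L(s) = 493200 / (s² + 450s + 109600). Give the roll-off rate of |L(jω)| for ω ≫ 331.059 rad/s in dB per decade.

With 0 zeros and 2 poles, the high-frequency asymptotic slope is 20 × (0 − 2) = -40 dB/decade.

-40 dB/decade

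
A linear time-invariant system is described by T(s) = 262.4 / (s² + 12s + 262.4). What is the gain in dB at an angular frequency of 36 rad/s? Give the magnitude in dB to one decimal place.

|(j36)² + 12(j36) + 262.4| = |-1033.6 + j432| = 1120
|T(j36)| = 262.4 / 1120 = 0.23423
20 log₁₀(0.23423) = -12.61 dB

-12.6 dB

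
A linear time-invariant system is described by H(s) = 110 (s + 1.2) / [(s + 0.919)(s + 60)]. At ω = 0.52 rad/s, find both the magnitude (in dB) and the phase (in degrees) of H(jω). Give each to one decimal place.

|H| = 7.1 dB, ∠H = -6.6°

|j0.52 + 1.2| = √(0.52² + 1.2²) = 1.308
|j0.52 + 0.919| = √(0.52² + 0.919²) = 1.056
|j0.52 + 60| = √(0.52² + 60²) = 60
|H(j0.52)| = 110 × 1.308 / (1.056 × 60) = 2.2706
20 log₁₀(2.2706) = 7.12 dB
∠(j0.52 + 1.2) = arctan(0.52/1.2) = 23.43°
∠(j0.52 + 0.919) = arctan(0.52/0.919) = 29.50°
∠(j0.52 + 60) = arctan(0.52/60) = 0.50°
∠H(j0.52) = 23.43° − (29.50° + 0.50°) = -6.57°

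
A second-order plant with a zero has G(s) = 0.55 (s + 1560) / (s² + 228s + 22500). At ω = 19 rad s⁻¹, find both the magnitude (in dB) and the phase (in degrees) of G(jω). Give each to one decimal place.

|j19 + 1560| = √(19² + 1560²) = 1560
|(j19)² + 228(j19) + 22500| = |22139 + j4332| = 2.256e+04
|G(j19)| = 0.55 × 1560 / 2.256e+04 = 0.038037
20 log₁₀(0.038037) = -28.40 dB
∠(j19 + 1560) = arctan(19/1560) = 0.70°
∠[(j19)² + 228(j19) + 22500] = ∠[22139 + j4332] = 11.07°
∠G(j19) = 0.70° − 11.07° = -10.37°

|G| = -28.4 dB, ∠G = -10.4°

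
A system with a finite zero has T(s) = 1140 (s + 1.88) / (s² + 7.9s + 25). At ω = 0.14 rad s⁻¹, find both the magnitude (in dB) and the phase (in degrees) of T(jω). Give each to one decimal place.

|T| = 38.7 dB, ∠T = 1.7°

|j0.14 + 1.88| = √(0.14² + 1.88²) = 1.885
|(j0.14)² + 7.9(j0.14) + 25| = |24.98 + j1.106| = 25
|T(j0.14)| = 1140 × 1.885 / 25 = 85.949
20 log₁₀(85.949) = 38.68 dB
∠(j0.14 + 1.88) = arctan(0.14/1.88) = 4.26°
∠[(j0.14)² + 7.9(j0.14) + 25] = ∠[24.98 + j1.106] = 2.54°
∠T(j0.14) = 4.26° − 2.54° = 1.72°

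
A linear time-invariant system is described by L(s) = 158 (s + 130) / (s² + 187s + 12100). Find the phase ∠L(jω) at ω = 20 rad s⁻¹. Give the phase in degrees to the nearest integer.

-9°

∠(j20 + 130) = arctan(20/130) = 8.75°
∠[(j20)² + 187(j20) + 12100] = ∠[11700 + j3740] = 17.73°
∠L(j20) = 8.75° − 17.73° = -8.98°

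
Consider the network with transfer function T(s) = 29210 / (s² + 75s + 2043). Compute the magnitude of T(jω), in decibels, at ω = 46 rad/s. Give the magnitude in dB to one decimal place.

18.6 dB

|(j46)² + 75(j46) + 2043| = |-73 + j3450| = 3451
|T(j46)| = 29210 / 3451 = 8.4648
20 log₁₀(8.4648) = 18.55 dB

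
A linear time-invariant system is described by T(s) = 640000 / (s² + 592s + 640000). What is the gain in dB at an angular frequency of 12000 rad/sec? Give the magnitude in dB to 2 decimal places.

|(j12000)² + 592(j12000) + 640000| = |-1.4336e+08 + j7.104e+06| = 1.435e+08
|T(j12000)| = 640000 / 1.435e+08 = 0.0044588
20 log₁₀(0.0044588) = -47.016 dB

-47.02 dB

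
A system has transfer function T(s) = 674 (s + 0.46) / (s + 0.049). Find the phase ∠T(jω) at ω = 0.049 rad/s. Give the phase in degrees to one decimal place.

∠(j0.049 + 0.46) = arctan(0.049/0.46) = 6.08°
∠(j0.049 + 0.049) = arctan(0.049/0.049) = 45.00°
∠T(j0.049) = 6.08° − 45.00° = -38.92°

-38.9°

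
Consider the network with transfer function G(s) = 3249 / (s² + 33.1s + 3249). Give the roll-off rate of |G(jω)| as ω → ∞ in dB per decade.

With 0 zeros and 2 poles, the high-frequency asymptotic slope is 20 × (0 − 2) = -40 dB/decade.

-40 dB/decade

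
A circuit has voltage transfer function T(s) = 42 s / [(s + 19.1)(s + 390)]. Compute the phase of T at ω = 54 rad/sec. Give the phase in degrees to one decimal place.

∠(j54) = 90.00°
∠(j54 + 19.1) = arctan(54/19.1) = 70.52°
∠(j54 + 390) = arctan(54/390) = 7.88°
∠T(j54) = 90.00° − (70.52° + 7.88°) = 11.60°

11.6 deg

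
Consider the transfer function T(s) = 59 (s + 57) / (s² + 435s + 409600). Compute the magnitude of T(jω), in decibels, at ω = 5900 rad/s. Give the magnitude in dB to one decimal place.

|j5900 + 57| = √(5900² + 57²) = 5900
|(j5900)² + 435(j5900) + 409600| = |-3.44e+07 + j2.5665e+06| = 3.45e+07
|T(j5900)| = 59 × 5900 / 3.45e+07 = 0.010091
20 log₁₀(0.010091) = -39.92 dB

-39.9 dB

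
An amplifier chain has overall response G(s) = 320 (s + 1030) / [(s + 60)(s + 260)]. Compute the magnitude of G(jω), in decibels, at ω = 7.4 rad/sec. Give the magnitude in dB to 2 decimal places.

26.43 dB

|j7.4 + 1030| = √(7.4² + 1030²) = 1030
|j7.4 + 60| = √(7.4² + 60²) = 60.45
|j7.4 + 260| = √(7.4² + 260²) = 260.1
|G(j7.4)| = 320 × 1030 / (60.45 × 260.1) = 20.961
20 log₁₀(20.961) = 26.428 dB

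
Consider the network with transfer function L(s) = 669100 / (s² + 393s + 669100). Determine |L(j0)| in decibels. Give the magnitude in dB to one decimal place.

0.0 dB

L(0) = 669100 / 669100 = 1
20 log₁₀(1) = 0.00 dB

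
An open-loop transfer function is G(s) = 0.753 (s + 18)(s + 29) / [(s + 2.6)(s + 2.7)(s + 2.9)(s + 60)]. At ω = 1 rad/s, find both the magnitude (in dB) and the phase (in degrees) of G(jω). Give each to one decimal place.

|j1 + 18| = √(1² + 18²) = 18.03
|j1 + 29| = √(1² + 29²) = 29.02
|j1 + 2.6| = √(1² + 2.6²) = 2.786
|j1 + 2.7| = √(1² + 2.7²) = 2.879
|j1 + 2.9| = √(1² + 2.9²) = 3.068
|j1 + 60| = √(1² + 60²) = 60.01
|G(j1)| = 0.753 × 18.03 × 29.02 / (2.786 × 2.879 × 3.068 × 60.01) = 0.2668
20 log₁₀(0.2668) = -11.48 dB
∠(j1 + 18) = arctan(1/18) = 3.18°
∠(j1 + 29) = arctan(1/29) = 1.97°
∠(j1 + 2.6) = arctan(1/2.6) = 21.04°
∠(j1 + 2.7) = arctan(1/2.7) = 20.32°
∠(j1 + 2.9) = arctan(1/2.9) = 19.03°
∠(j1 + 60) = arctan(1/60) = 0.95°
∠G(j1) = 3.18° + 1.97° − (21.04° + 20.32° + 19.03° + 0.95°) = -56.19°

|G| = -11.5 dB, ∠G = -56.2°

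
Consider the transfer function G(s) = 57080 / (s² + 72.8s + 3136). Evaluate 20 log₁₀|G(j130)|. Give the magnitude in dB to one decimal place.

10.7 dB

|(j130)² + 72.8(j130) + 3136| = |-13764 + j9464| = 1.67e+04
|G(j130)| = 57080 / 1.67e+04 = 3.4172
20 log₁₀(3.4172) = 10.67 dB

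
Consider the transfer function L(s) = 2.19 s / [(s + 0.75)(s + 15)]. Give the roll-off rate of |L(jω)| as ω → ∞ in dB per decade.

With 1 zero and 2 poles, the high-frequency asymptotic slope is 20 × (1 − 2) = -20 dB/decade.

-20 dB/decade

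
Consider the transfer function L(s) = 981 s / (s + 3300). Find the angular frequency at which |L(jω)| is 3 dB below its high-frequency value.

For a single-pole high-pass, the −3 dB point is at the pole: ω = 3300 rad s⁻¹.

3300 rad s⁻¹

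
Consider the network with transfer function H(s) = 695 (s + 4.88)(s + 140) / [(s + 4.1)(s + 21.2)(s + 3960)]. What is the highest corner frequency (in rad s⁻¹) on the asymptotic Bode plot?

Break frequencies occur at each pole and zero magnitude: 4.1 rad s⁻¹, 4.88 rad s⁻¹, 21.2 rad s⁻¹, 140 rad s⁻¹, 3960 rad s⁻¹.
The highest is 3960 rad s⁻¹.

3960 rad s⁻¹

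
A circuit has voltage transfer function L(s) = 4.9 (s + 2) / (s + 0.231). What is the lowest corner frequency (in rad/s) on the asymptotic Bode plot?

0.231 rad/s

Break frequencies occur at each pole and zero magnitude: 0.231 rad/s, 2 rad/s.
The lowest is 0.231 rad/s.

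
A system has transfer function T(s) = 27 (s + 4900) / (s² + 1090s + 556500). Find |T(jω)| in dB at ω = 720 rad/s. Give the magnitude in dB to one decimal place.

|j720 + 4900| = √(720² + 4900²) = 4953
|(j720)² + 1090(j720) + 556500| = |38100 + j7.848e+05| = 7.857e+05
|T(j720)| = 27 × 4953 / 7.857e+05 = 0.17019
20 log₁₀(0.17019) = -15.38 dB

-15.4 dB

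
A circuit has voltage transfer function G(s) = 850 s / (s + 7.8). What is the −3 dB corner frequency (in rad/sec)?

7.8 rad/sec

For a single-pole high-pass, the −3 dB point is at the pole: ω = 7.8 rad/sec.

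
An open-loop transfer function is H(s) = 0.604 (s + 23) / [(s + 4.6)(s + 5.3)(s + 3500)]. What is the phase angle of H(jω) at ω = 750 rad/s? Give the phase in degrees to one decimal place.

-103.1 deg

∠(j750 + 23) = arctan(750/23) = 88.24°
∠(j750 + 4.6) = arctan(750/4.6) = 89.65°
∠(j750 + 5.3) = arctan(750/5.3) = 89.60°
∠(j750 + 3500) = arctan(750/3500) = 12.09°
∠H(j750) = 88.24° − (89.65° + 89.60° + 12.09°) = -103.09°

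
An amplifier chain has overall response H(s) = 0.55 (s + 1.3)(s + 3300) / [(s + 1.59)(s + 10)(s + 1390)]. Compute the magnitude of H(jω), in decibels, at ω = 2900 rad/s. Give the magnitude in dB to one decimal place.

-71.7 dB

|j2900 + 1.3| = √(2900² + 1.3²) = 2900
|j2900 + 3300| = √(2900² + 3300²) = 4393
|j2900 + 1.59| = √(2900² + 1.59²) = 2900
|j2900 + 10| = √(2900² + 10²) = 2900
|j2900 + 1390| = √(2900² + 1390²) = 3216
|H(j2900)| = 0.55 × 2900 × 4393 / (2900 × 2900 × 3216) = 0.00025908
20 log₁₀(0.00025908) = -71.73 dB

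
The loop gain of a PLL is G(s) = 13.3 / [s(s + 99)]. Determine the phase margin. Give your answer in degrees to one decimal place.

Gain crossover: |G(jω)| = 1 at ω ≈ 0.134 rad/sec.
∠G(j0.134) = −90° − arctan(0.134/99) ≈ -90.08°
PM = 180° + (-90.08°) = 89.92°

89.9°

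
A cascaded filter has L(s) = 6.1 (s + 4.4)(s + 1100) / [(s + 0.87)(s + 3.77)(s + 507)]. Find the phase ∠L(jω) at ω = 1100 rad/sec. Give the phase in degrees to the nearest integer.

-110°

∠(j1100 + 4.4) = arctan(1100/4.4) = 89.77°
∠(j1100 + 1100) = arctan(1100/1100) = 45.00°
∠(j1100 + 0.87) = arctan(1100/0.87) = 89.95°
∠(j1100 + 3.77) = arctan(1100/3.77) = 89.80°
∠(j1100 + 507) = arctan(1100/507) = 65.25°
∠L(j1100) = 89.77° + 45.00° − (89.95° + 89.80° + 65.25°) = -110.24°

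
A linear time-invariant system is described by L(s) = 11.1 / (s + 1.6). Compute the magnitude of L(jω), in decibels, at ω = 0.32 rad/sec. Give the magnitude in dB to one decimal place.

|j0.32 + 1.6| = √(0.32² + 1.6²) = 1.632
|L(j0.32)| = 11.1 / 1.632 = 6.8028
20 log₁₀(6.8028) = 16.65 dB

16.7 dB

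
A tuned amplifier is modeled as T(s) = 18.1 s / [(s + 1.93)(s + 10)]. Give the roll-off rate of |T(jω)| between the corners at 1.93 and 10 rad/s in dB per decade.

In this band the factors already past their corner are: 1 differentiator zero, pole at 1.93; net slope = 0 dB/decade.

0 dB/decade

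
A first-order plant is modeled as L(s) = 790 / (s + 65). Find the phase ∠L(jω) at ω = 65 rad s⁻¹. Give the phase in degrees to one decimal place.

-45.0°

∠(j65 + 65) = arctan(65/65) = 45.00°
∠L(j65) = −45.00° = -45.00°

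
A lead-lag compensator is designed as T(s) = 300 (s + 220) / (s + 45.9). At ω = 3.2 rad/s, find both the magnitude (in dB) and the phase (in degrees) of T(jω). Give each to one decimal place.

|j3.2 + 220| = √(3.2² + 220²) = 220
|j3.2 + 45.9| = √(3.2² + 45.9²) = 46.01
|T(j3.2)| = 300 × 220 / 46.01 = 1434.6
20 log₁₀(1434.6) = 63.13 dB
∠(j3.2 + 220) = arctan(3.2/220) = 0.83°
∠(j3.2 + 45.9) = arctan(3.2/45.9) = 3.99°
∠T(j3.2) = 0.83° − 3.99° = -3.15°

|T| = 63.1 dB, ∠T = -3.2 deg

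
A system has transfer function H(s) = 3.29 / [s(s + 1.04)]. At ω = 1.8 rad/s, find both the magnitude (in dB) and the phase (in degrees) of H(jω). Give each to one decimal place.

|j1.8 + 1.04| = √(1.8² + 1.04²) = 2.079
|j1.8| = 1.8
|H(j1.8)| = 3.29 / (2.079 × 1.8) = 0.87923
20 log₁₀(0.87923) = -1.12 dB
∠(j1.8 + 1.04) = arctan(1.8/1.04) = 59.98°
∠(j1.8) = 90.00°
∠H(j1.8) = − (59.98° + 90.00°) = -149.98°

|H| = -1.1 dB, ∠H = -150.0°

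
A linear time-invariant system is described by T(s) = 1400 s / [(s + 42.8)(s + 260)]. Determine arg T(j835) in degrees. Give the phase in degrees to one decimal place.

∠(j835) = 90.00°
∠(j835 + 42.8) = arctan(835/42.8) = 87.07°
∠(j835 + 260) = arctan(835/260) = 72.70°
∠T(j835) = 90.00° − (87.07° + 72.70°) = -69.77°

-69.8°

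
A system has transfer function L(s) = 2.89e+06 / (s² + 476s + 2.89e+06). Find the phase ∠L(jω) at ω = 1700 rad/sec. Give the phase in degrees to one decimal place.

-90.0°

∠[(j1700)² + 476(j1700) + 2.89e+06] = ∠[0 + j8.092e+05] = 90.00°
∠L(j1700) = −90.00° = -90.00°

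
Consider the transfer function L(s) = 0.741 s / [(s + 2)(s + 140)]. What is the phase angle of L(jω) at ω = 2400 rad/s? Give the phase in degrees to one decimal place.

-86.6°

∠(j2400) = 90.00°
∠(j2400 + 2) = arctan(2400/2) = 89.95°
∠(j2400 + 140) = arctan(2400/140) = 86.66°
∠L(j2400) = 90.00° − (89.95° + 86.66°) = -86.61°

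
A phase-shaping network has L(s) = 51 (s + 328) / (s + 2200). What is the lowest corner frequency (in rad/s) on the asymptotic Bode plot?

Break frequencies occur at each pole and zero magnitude: 328 rad/s, 2200 rad/s.
The lowest is 328 rad/s.

328 rad/s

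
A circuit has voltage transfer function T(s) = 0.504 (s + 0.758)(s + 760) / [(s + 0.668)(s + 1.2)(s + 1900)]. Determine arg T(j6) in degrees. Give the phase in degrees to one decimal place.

-79.3 deg

∠(j6 + 0.758) = arctan(6/0.758) = 82.80°
∠(j6 + 760) = arctan(6/760) = 0.45°
∠(j6 + 0.668) = arctan(6/0.668) = 83.65°
∠(j6 + 1.2) = arctan(6/1.2) = 78.69°
∠(j6 + 1900) = arctan(6/1900) = 0.18°
∠T(j6) = 82.80° + 0.45° − (83.65° + 78.69° + 0.18°) = -79.27°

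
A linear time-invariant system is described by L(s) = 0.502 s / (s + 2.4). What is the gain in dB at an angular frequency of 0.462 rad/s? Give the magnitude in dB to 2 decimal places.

|j0.462| = 0.462
|j0.462 + 2.4| = √(0.462² + 2.4²) = 2.444
|L(j0.462)| = 0.502 × 0.462 / 2.444 = 0.094893
20 log₁₀(0.094893) = -20.455 dB

-20.46 dB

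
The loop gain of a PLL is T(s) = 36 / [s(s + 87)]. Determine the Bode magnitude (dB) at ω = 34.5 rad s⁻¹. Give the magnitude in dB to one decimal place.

|j34.5 + 87| = √(34.5² + 87²) = 93.59
|j34.5| = 34.5
|T(j34.5)| = 36 / (93.59 × 34.5) = 0.011149
20 log₁₀(0.011149) = -39.06 dB

-39.1 dB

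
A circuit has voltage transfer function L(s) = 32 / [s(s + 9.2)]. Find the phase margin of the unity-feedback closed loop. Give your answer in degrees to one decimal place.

Gain crossover: |L(jω)| = 1 at ω ≈ 3.28 rad/s.
∠L(j3.28) = −90° − arctan(3.28/9.2) ≈ -109.60°
PM = 180° + (-109.60°) = 70.40°

70.4°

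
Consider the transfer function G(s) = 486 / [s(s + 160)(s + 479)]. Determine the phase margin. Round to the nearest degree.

Gain crossover: |G(jω)| = 1 at ω ≈ 0.00634 rad/s.
∠G(j0.00634) = −90° − arctan(0.00634/160) − arctan(0.00634/479) ≈ -90.00°
PM = 180° + (-90.00°) = 90.00°

90 deg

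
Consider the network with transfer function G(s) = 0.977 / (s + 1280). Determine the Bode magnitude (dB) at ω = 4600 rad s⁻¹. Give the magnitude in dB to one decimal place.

|j4600 + 1280| = √(4600² + 1280²) = 4775
|G(j4600)| = 0.977 / 4775 = 0.00020462
20 log₁₀(0.00020462) = -73.78 dB

-73.8 dB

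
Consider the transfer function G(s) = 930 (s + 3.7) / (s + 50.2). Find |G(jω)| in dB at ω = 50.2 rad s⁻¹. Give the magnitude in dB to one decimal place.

56.4 dB

|j50.2 + 3.7| = √(50.2² + 3.7²) = 50.34
|j50.2 + 50.2| = √(50.2² + 50.2²) = 70.99
|G(j50.2)| = 930 × 50.34 / 70.99 = 659.39
20 log₁₀(659.39) = 56.38 dB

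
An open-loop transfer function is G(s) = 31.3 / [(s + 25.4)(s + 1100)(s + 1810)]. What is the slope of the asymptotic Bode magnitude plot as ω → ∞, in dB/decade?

With 0 zeros and 3 poles, the high-frequency asymptotic slope is 20 × (0 − 3) = -60 dB/decade.

-60 dB/decade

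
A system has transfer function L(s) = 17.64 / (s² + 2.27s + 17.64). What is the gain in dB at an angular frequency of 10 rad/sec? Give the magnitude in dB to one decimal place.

-13.7 dB

|(j10)² + 2.27(j10) + 17.64| = |-82.36 + j22.7| = 85.43
|L(j10)| = 17.64 / 85.43 = 0.20648
20 log₁₀(0.20648) = -13.70 dB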